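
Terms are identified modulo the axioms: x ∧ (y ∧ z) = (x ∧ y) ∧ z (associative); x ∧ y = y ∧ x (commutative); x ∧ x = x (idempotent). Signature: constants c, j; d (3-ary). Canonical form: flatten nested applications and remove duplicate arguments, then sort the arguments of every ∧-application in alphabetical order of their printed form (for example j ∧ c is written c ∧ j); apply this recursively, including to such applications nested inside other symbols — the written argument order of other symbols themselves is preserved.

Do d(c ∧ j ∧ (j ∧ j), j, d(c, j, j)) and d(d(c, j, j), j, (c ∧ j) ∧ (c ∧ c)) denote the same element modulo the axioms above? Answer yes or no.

Answer: no — d(c ∧ j, j, d(c, j, j)) vs d(d(c, j, j), j, c ∧ j)

Derivation:
Left:  d(c ∧ j ∧ (j ∧ j), j, d(c, j, j))
  Focus inside:  c ∧ j ∧ (j ∧ j)
  Un-nest:  c ∧ j ∧ j ∧ j
  Idempotence:  drop duplicate j, j
  Sort arguments:  c ∧ j
  Reassemble:  d(c ∧ j, j, d(c, j, j))
Right:  d(d(c, j, j), j, (c ∧ j) ∧ (c ∧ c))
  Focus inside:  (c ∧ j) ∧ (c ∧ c)
  Un-nest:  c ∧ j ∧ c ∧ c
  Deduplicate:  drop duplicate c, c
  Order the arguments:  c ∧ j
  Reassemble:  d(d(c, j, j), j, c ∧ j)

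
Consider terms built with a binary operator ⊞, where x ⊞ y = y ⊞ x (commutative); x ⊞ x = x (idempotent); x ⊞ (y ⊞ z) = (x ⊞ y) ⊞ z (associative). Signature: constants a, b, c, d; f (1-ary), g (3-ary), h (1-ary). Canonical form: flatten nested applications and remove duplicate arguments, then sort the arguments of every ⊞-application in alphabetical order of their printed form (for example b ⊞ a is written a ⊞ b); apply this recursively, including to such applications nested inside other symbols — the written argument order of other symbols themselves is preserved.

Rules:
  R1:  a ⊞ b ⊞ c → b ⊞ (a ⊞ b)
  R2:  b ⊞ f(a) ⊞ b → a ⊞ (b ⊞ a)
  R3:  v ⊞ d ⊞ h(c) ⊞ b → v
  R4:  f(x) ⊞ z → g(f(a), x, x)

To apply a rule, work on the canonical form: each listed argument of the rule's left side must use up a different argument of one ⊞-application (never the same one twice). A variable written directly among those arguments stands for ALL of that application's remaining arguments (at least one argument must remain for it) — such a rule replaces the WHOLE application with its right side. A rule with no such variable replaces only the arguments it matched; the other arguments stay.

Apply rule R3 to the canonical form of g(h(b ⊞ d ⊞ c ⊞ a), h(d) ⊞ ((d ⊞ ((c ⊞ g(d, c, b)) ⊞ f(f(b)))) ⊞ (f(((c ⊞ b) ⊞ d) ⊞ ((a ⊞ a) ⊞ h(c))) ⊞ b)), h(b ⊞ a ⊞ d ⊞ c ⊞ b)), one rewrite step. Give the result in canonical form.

Answer: g(h(a ⊞ b ⊞ c ⊞ d), b ⊞ c ⊞ d ⊞ f(a ⊞ c) ⊞ f(f(b)) ⊞ g(d, c, b) ⊞ h(d), h(a ⊞ b ⊞ c ⊞ d))

Derivation:
Canonical form:  g(h(a ⊞ b ⊞ c ⊞ d), b ⊞ c ⊞ d ⊞ f(a ⊞ b ⊞ c ⊞ d ⊞ h(c)) ⊞ f(f(b)) ⊞ g(d, c, b) ⊞ h(d), h(a ⊞ b ⊞ c ⊞ d))
R3 matches:  uses b, d, h(c);  v := a ⊞ c
The extension variable absorbs all remaining arguments, so the whole application is rewritten.
Result:  g(h(a ⊞ b ⊞ c ⊞ d), b ⊞ c ⊞ d ⊞ f(a ⊞ c) ⊞ f(f(b)) ⊞ g(d, c, b) ⊞ h(d), h(a ⊞ b ⊞ c ⊞ d))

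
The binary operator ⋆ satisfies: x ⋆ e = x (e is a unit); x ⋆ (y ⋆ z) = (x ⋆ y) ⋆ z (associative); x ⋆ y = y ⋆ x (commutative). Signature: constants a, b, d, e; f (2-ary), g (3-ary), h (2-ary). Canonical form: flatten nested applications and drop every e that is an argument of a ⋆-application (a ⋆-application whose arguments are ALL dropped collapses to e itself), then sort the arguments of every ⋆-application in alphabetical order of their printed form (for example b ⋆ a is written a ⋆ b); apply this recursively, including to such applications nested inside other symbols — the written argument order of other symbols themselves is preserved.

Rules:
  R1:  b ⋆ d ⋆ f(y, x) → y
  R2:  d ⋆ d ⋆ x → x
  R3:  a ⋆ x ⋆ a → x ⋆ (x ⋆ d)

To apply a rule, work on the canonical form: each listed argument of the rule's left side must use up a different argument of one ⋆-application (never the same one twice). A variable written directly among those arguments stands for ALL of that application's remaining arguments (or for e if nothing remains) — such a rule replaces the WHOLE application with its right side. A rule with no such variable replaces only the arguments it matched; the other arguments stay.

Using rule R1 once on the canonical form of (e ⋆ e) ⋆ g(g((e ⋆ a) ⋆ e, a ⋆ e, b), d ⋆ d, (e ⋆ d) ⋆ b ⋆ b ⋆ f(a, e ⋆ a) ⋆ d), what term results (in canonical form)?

Answer: g(g(a, a, b), d ⋆ d, a ⋆ b ⋆ d)

Derivation:
Canonical form:  g(g(a, a, b), d ⋆ d, b ⋆ b ⋆ d ⋆ d ⋆ f(a, a))
Apply R1:  consuming b, d, f(a, a);  x := a, y := a
Result:  g(g(a, a, b), d ⋆ d, a ⋆ b ⋆ d)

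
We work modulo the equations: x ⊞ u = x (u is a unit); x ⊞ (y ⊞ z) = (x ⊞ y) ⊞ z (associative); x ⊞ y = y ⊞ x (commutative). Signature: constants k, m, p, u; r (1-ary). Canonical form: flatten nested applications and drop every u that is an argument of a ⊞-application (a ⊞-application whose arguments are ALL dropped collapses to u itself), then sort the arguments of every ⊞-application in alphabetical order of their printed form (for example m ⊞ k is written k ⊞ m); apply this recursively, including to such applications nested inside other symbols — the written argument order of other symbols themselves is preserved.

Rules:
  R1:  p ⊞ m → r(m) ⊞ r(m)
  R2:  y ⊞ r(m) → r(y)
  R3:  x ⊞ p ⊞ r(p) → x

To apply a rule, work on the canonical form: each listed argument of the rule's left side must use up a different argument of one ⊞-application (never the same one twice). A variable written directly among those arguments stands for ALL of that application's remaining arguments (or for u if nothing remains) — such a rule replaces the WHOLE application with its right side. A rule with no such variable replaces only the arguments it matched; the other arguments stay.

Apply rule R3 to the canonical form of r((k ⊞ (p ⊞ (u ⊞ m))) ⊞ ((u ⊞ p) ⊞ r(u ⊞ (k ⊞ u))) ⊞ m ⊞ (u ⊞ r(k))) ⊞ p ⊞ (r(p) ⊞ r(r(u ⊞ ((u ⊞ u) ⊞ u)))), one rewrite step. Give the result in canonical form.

Answer: r(k ⊞ m ⊞ m ⊞ p ⊞ p ⊞ r(k) ⊞ r(k)) ⊞ r(r(u))

Derivation:
Canonical form:  p ⊞ r(k ⊞ m ⊞ m ⊞ p ⊞ p ⊞ r(k) ⊞ r(k)) ⊞ r(p) ⊞ r(r(u))
R3 matches:  uses p, r(p);  x := r(k ⊞ m ⊞ m ⊞ p ⊞ p ⊞ r(k) ⊞ r(k)) ⊞ r(r(u))
The variable takes the whole remainder — replace the entire application.
Giving:  r(k ⊞ m ⊞ m ⊞ p ⊞ p ⊞ r(k) ⊞ r(k)) ⊞ r(r(u))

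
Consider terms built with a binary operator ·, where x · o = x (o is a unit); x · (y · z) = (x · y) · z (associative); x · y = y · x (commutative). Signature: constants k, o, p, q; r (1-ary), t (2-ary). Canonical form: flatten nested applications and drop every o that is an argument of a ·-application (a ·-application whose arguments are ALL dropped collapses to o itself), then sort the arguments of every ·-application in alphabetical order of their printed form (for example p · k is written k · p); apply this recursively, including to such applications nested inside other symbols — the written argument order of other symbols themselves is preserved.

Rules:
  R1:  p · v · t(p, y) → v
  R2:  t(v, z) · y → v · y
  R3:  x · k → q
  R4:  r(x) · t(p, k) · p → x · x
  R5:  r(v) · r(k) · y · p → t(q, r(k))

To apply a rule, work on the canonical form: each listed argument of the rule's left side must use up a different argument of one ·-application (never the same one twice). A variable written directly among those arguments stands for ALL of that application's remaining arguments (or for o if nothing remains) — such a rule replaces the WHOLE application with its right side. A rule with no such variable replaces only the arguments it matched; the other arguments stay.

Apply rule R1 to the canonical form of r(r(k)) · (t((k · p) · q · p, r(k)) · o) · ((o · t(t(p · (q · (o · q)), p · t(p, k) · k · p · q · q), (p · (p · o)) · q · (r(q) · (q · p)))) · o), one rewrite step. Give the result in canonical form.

Answer: r(r(k)) · t(k · p · p · q, r(k)) · t(t(p · q · q, k · p · q · q), p · p · p · q · q · r(q))

Derivation:
Canonical form:  r(r(k)) · t(k · p · p · q, r(k)) · t(t(p · q · q, k · p · p · q · q · t(p, k)), p · p · p · q · q · r(q))
R1 matches:  uses p, t(p, k);  v := k · p · q · q, y := k
The variable takes the whole remainder — replace the entire application.
Result:  r(r(k)) · t(k · p · p · q, r(k)) · t(t(p · q · q, k · p · q · q), p · p · p · q · q · r(q))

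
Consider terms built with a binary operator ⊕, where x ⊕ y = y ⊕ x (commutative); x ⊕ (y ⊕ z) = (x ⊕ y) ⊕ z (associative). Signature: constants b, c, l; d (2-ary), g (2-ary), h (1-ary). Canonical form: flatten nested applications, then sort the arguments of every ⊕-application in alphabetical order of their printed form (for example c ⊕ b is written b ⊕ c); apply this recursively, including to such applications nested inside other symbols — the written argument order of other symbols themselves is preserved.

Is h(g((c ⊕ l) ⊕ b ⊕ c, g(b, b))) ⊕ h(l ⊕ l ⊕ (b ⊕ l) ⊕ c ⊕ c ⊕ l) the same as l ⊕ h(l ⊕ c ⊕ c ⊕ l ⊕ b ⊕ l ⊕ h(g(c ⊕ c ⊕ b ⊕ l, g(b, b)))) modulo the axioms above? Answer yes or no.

Answer: no — h(b ⊕ c ⊕ c ⊕ l ⊕ l ⊕ l ⊕ l) ⊕ h(g(b ⊕ c ⊕ c ⊕ l, g(b, b))) vs h(b ⊕ c ⊕ c ⊕ h(g(b ⊕ c ⊕ c ⊕ l, g(b, b))) ⊕ l ⊕ l ⊕ l) ⊕ l

Derivation:
Left:  h(g((c ⊕ l) ⊕ b ⊕ c, g(b, b))) ⊕ h(l ⊕ l ⊕ (b ⊕ l) ⊕ c ⊕ c ⊕ l)
  Canonicalize subterm:  h(g((c ⊕ l) ⊕ b ⊕ c, g(b, b)))  →  h(g(b ⊕ c ⊕ c ⊕ l, g(b, b)))
  Simplify inside:  h(l ⊕ l ⊕ (b ⊕ l) ⊕ c ⊕ c ⊕ l)  →  h(b ⊕ c ⊕ c ⊕ l ⊕ l ⊕ l ⊕ l)
  Order the arguments:  h(b ⊕ c ⊕ c ⊕ l ⊕ l ⊕ l ⊕ l) ⊕ h(g(b ⊕ c ⊕ c ⊕ l, g(b, b)))
Right:  l ⊕ h(l ⊕ c ⊕ c ⊕ l ⊕ b ⊕ l ⊕ h(g(c ⊕ c ⊕ b ⊕ l, g(b, b))))
  Simplify inside:  h(l ⊕ c ⊕ c ⊕ l ⊕ b ⊕ l ⊕ h(g(c ⊕ c ⊕ b ⊕ l, g(b, b))))  →  h(b ⊕ c ⊕ c ⊕ h(g(b ⊕ c ⊕ c ⊕ l, g(b, b))) ⊕ l ⊕ l ⊕ l)
  Sort arguments:  h(b ⊕ c ⊕ c ⊕ h(g(b ⊕ c ⊕ c ⊕ l, g(b, b))) ⊕ l ⊕ l ⊕ l) ⊕ l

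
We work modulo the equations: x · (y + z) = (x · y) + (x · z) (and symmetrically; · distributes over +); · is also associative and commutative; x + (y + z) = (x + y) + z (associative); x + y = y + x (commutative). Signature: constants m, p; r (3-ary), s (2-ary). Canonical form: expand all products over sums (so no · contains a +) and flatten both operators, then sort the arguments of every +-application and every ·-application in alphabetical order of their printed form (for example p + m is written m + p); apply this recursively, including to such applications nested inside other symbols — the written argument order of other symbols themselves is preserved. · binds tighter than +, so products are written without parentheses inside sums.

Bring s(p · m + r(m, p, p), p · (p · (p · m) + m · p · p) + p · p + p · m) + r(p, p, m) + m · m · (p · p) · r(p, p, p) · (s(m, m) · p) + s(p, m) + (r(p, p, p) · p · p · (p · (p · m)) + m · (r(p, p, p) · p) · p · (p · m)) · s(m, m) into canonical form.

Distribute:  s(m · p + r(m, p, p), m · p + m · p · p · p + m · p · p · p + p · p) + r(p, p, m) + m · m · p · p · p · r(p, p, p) · s(m, m) + s(p, m) + m · p · p · p · p · r(p, p, p) · s(m, m) + m · m · p · p · p · r(p, p, p) · s(m, m)
Order the arguments:  m · m · p · p · p · r(p, p, p) · s(m, m) + m · m · p · p · p · r(p, p, p) · s(m, m) + m · p · p · p · p · r(p, p, p) · s(m, m) + r(p, p, m) + s(m · p + r(m, p, p), m · p + m · p · p · p + m · p · p · p + p · p) + s(p, m)

Answer: m · m · p · p · p · r(p, p, p) · s(m, m) + m · m · p · p · p · r(p, p, p) · s(m, m) + m · p · p · p · p · r(p, p, p) · s(m, m) + r(p, p, m) + s(m · p + r(m, p, p), m · p + m · p · p · p + m · p · p · p + p · p) + s(p, m)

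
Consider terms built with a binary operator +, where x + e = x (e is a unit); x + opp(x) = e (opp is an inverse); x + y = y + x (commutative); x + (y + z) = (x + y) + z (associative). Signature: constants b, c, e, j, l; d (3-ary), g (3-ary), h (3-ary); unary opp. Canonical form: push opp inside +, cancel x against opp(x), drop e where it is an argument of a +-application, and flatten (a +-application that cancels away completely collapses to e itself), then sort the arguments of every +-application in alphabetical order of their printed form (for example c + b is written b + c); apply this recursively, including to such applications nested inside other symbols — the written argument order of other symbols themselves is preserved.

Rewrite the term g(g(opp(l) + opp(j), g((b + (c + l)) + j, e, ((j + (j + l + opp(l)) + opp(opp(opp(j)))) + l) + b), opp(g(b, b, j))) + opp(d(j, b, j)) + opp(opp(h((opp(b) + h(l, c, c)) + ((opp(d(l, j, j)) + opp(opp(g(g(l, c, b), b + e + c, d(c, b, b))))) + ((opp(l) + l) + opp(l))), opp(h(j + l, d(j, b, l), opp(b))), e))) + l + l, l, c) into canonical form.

Answer: g(g(opp(j) + opp(l), g(b + c + j + l, e, b + j + l), opp(g(b, b, j))) + h(g(g(l, c, b), b + c, d(c, b, b)) + h(l, c, c) + opp(b) + opp(d(l, j, j)) + opp(l), opp(h(j + l, d(j, b, l), opp(b))), e) + l + l + opp(d(j, b, j)), l, c)

Derivation:
Work inside:  g(opp(l) + opp(j), g((b + (c + l)) + j, e, ((j + (j + l + opp(l)) + opp(opp(opp(j)))) + l) + b), opp(g(b, b, j))) + opp(d(j, b, j)) + opp(opp(h((opp(b) + h(l, c, c)) + ((opp(d(l, j, j)) + opp(opp(g(g(l, c, b), b + e + c, d(c, b, b))))) + ((opp(l) + l) + opp(l))), opp(h(j + l, d(j, b, l), opp(b))), e))) + l + l
Push opp inside:  distribute opp over + and collapse double opp
Combine occurrences:  g(opp(j) + opp(l), g(b + c + j + l, e, b + j + l), opp(g(b, b, j))) + opp(d(j, b, j)) + h(g(g(l, c, b), b + c, d(c, b, b)) + h(l, c, c) + opp(b) + opp(d(l, j, j)) + opp(l), opp(h(j + l, d(j, b, l), opp(b))), e) + l + l
Order the arguments:  g(opp(j) + opp(l), g(b + c + j + l, e, b + j + l), opp(g(b, b, j))) + h(g(g(l, c, b), b + c, d(c, b, b)) + h(l, c, c) + opp(b) + opp(d(l, j, j)) + opp(l), opp(h(j + l, d(j, b, l), opp(b))), e) + l + l + opp(d(j, b, j))
Rebuild:  g(g(opp(j) + opp(l), g(b + c + j + l, e, b + j + l), opp(g(b, b, j))) + h(g(g(l, c, b), b + c, d(c, b, b)) + h(l, c, c) + opp(b) + opp(d(l, j, j)) + opp(l), opp(h(j + l, d(j, b, l), opp(b))), e) + l + l + opp(d(j, b, j)), l, c)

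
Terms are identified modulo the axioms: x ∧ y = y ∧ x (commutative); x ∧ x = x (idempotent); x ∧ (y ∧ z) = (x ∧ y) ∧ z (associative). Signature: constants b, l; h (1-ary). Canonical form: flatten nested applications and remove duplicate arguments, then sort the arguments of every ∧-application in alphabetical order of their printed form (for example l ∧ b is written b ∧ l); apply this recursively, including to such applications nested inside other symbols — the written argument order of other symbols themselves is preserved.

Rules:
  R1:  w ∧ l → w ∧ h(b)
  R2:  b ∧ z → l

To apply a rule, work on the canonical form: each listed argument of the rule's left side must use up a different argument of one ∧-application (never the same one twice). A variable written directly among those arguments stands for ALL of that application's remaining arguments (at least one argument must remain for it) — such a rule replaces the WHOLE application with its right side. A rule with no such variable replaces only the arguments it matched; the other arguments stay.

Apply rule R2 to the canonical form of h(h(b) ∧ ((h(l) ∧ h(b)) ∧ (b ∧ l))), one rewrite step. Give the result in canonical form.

Answer: h(l)

Derivation:
Canonical form:  h(b ∧ h(b) ∧ h(l) ∧ l)
R2 matches:  uses b;  z := h(b) ∧ h(l) ∧ l
Every leftover argument binds to the variable; the entire application is replaced.
Result:  h(l)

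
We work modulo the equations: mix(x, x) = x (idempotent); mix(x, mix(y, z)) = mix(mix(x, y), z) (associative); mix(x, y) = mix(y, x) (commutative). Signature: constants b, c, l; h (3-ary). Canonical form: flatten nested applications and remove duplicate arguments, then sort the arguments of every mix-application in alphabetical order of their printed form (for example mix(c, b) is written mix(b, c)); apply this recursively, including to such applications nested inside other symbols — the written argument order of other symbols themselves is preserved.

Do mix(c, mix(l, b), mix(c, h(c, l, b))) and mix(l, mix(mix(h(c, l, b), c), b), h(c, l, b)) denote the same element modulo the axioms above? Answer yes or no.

Answer: yes — both canonical forms are mix(b, c, h(c, l, b), l)

Derivation:
Left:  mix(c, mix(l, b), mix(c, h(c, l, b)))
  Merge nested applications:  mix(c, l, b, c, h(c, l, b))
  Drop duplicates:  drop duplicate c
  Order the arguments:  mix(b, c, h(c, l, b), l)
Right:  mix(l, mix(mix(h(c, l, b), c), b), h(c, l, b))
  Flatten:  mix(l, h(c, l, b), c, b, h(c, l, b))
  Idempotence:  drop duplicate h(c, l, b)
  Sort arguments:  mix(b, c, h(c, l, b), l)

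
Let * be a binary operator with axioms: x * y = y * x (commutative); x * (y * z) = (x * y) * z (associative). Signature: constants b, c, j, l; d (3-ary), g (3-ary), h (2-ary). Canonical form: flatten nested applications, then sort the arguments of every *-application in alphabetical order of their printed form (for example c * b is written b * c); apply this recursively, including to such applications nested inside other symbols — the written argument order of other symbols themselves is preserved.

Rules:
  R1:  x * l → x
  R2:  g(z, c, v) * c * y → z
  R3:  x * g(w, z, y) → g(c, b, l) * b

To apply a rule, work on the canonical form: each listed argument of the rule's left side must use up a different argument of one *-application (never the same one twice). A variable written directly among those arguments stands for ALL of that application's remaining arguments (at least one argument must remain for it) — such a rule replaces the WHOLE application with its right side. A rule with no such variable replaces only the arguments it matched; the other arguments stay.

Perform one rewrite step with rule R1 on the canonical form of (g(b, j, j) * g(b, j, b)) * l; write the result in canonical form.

Answer: g(b, j, b) * g(b, j, j)

Derivation:
Canonical form:  g(b, j, b) * g(b, j, j) * l
Apply R1:  consuming l;  x := g(b, j, b) * g(b, j, j)
The variable takes the whole remainder — replace the entire application.
Giving:  g(b, j, b) * g(b, j, j)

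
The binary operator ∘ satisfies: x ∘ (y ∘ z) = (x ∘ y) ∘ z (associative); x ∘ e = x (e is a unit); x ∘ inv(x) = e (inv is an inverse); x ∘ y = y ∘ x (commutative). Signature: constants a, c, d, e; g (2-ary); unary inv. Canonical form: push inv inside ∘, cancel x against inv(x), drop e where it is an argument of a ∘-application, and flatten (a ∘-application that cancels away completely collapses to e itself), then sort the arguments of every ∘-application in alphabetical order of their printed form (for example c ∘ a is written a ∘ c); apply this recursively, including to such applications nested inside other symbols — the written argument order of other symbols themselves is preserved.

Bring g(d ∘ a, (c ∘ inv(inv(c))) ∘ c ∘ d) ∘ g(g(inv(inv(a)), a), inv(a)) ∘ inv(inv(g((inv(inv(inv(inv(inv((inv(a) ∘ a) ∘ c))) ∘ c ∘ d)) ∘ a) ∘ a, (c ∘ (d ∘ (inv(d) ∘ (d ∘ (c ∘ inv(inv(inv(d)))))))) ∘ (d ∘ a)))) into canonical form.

Answer: g(a ∘ a ∘ d, a ∘ c ∘ c ∘ d) ∘ g(a ∘ d, c ∘ c ∘ c ∘ d) ∘ g(g(a, a), inv(a))

Derivation:
Push inv inside:  distribute inv over ∘ and collapse double inv
Combine occurrences:  g(a ∘ d, c ∘ c ∘ c ∘ d) ∘ g(g(a, a), inv(a)) ∘ g(a ∘ a ∘ d, a ∘ c ∘ c ∘ d)
Order the arguments:  g(a ∘ a ∘ d, a ∘ c ∘ c ∘ d) ∘ g(a ∘ d, c ∘ c ∘ c ∘ d) ∘ g(g(a, a), inv(a))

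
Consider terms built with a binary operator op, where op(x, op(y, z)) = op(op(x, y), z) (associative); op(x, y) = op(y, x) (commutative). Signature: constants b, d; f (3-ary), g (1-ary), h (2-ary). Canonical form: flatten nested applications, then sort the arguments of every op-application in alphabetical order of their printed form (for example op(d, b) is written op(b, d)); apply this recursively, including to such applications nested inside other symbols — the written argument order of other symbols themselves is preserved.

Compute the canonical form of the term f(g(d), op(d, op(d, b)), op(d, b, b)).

Answer: f(g(d), op(b, d, d), op(b, b, d))

Derivation:
Focus inside:  op(d, op(d, b))
Merge nested applications:  op(d, d, b)
Sort arguments:  op(b, d, d)
Rebuild:  f(g(d), op(b, d, d), op(b, b, d))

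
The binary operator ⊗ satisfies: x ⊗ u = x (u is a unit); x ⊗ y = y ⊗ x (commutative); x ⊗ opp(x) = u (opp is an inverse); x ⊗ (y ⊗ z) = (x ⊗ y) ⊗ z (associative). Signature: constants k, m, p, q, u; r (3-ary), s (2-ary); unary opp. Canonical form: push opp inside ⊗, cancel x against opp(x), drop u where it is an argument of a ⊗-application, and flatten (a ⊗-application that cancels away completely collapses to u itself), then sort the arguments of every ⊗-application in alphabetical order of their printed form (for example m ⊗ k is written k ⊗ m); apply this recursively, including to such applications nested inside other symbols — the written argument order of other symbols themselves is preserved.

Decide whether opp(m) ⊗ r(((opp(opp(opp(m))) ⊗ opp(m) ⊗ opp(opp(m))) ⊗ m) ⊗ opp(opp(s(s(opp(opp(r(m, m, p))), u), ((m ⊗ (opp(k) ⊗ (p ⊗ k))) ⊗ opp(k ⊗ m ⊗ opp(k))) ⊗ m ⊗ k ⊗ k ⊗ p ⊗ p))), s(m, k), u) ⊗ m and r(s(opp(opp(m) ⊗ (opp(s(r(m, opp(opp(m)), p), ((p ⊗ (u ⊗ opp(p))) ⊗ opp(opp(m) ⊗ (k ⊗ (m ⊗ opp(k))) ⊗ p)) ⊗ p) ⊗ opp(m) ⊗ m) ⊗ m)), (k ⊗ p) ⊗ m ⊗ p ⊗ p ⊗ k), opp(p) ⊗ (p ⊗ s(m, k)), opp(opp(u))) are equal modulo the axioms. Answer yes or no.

Answer: yes — both canonical forms are r(s(s(r(m, m, p), u), k ⊗ k ⊗ m ⊗ p ⊗ p ⊗ p), s(m, k), u)

Derivation:
Left:  opp(m) ⊗ r(((opp(opp(opp(m))) ⊗ opp(m) ⊗ opp(opp(m))) ⊗ m) ⊗ opp(opp(s(s(opp(opp(r(m, m, p))), u), ((m ⊗ (opp(k) ⊗ (p ⊗ k))) ⊗ opp(k ⊗ m ⊗ opp(k))) ⊗ m ⊗ k ⊗ k ⊗ p ⊗ p))), s(m, k), u) ⊗ m
  Push opp inside:  distribute opp over ⊗ and collapse double opp
  Cancel inverse pairs:  m cancels
  Collect:  r(s(s(r(m, m, p), u), k ⊗ k ⊗ m ⊗ p ⊗ p ⊗ p), s(m, k), u)
Right:  r(s(opp(opp(m) ⊗ (opp(s(r(m, opp(opp(m)), p), ((p ⊗ (u ⊗ opp(p))) ⊗ opp(opp(m) ⊗ (k ⊗ (m ⊗ opp(k))) ⊗ p)) ⊗ p) ⊗ opp(m) ⊗ m) ⊗ m)), (k ⊗ p) ⊗ m ⊗ p ⊗ p ⊗ k), opp(p) ⊗ (p ⊗ s(m, k)), opp(opp(u)))
  Focus inside:  opp(m) ⊗ (opp(s(r(m, opp(opp(m)), p), ((p ⊗ (u ⊗ opp(p))) ⊗ opp(opp(m) ⊗ (k ⊗ (m ⊗ opp(k))) ⊗ p)) ⊗ p) ⊗ opp(m) ⊗ m) ⊗ m)
  Push opp inside:  distribute opp over ⊗ and collapse double opp
  Cancel:  m cancels
  Combine occurrences:  opp(s(r(m, m, p), u))
  Put back:  r(s(s(r(m, m, p), u), k ⊗ k ⊗ m ⊗ p ⊗ p ⊗ p), s(m, k), u)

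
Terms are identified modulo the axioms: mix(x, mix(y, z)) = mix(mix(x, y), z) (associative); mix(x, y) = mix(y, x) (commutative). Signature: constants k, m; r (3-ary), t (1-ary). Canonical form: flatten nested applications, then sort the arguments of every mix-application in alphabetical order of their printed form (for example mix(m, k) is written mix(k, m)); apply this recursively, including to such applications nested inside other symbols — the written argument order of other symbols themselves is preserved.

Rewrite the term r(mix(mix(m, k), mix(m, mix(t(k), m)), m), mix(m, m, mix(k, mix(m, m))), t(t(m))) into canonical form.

Answer: r(mix(k, m, m, m, m, t(k)), mix(k, m, m, m, m), t(t(m)))

Derivation:
Work inside:  mix(mix(m, k), mix(m, mix(t(k), m)), m)
Merge nested applications:  mix(m, k, m, t(k), m, m)
Sort arguments:  mix(k, m, m, m, m, t(k))
Reassemble:  r(mix(k, m, m, m, m, t(k)), mix(k, m, m, m, m), t(t(m)))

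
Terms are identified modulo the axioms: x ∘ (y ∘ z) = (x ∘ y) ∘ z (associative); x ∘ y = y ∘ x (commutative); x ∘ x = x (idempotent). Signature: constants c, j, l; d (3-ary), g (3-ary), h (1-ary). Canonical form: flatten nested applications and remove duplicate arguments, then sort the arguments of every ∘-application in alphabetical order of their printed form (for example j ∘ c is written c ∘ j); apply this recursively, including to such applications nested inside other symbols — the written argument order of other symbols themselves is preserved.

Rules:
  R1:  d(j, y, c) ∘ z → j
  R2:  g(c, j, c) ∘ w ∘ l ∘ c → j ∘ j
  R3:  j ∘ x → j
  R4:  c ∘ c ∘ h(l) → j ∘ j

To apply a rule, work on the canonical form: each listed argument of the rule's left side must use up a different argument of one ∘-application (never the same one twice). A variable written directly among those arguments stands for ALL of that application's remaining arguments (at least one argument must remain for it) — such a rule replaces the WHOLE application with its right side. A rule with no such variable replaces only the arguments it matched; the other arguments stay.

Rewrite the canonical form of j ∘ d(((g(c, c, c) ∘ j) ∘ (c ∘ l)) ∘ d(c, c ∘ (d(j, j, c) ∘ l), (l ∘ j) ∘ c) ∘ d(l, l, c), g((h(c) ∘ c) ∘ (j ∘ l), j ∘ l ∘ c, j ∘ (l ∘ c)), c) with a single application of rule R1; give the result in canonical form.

Answer: d(c ∘ d(c, j, c ∘ j ∘ l) ∘ d(l, l, c) ∘ g(c, c, c) ∘ j ∘ l, g(c ∘ h(c) ∘ j ∘ l, c ∘ j ∘ l, c ∘ j ∘ l), c) ∘ j

Derivation:
Canonical form:  d(c ∘ d(c, c ∘ d(j, j, c) ∘ l, c ∘ j ∘ l) ∘ d(l, l, c) ∘ g(c, c, c) ∘ j ∘ l, g(c ∘ h(c) ∘ j ∘ l, c ∘ j ∘ l, c ∘ j ∘ l), c) ∘ j
Apply R1:  consuming d(j, j, c);  y := j, z := c ∘ l
Every leftover argument binds to the variable; the entire application is replaced.
Result:  d(c ∘ d(c, j, c ∘ j ∘ l) ∘ d(l, l, c) ∘ g(c, c, c) ∘ j ∘ l, g(c ∘ h(c) ∘ j ∘ l, c ∘ j ∘ l, c ∘ j ∘ l), c) ∘ j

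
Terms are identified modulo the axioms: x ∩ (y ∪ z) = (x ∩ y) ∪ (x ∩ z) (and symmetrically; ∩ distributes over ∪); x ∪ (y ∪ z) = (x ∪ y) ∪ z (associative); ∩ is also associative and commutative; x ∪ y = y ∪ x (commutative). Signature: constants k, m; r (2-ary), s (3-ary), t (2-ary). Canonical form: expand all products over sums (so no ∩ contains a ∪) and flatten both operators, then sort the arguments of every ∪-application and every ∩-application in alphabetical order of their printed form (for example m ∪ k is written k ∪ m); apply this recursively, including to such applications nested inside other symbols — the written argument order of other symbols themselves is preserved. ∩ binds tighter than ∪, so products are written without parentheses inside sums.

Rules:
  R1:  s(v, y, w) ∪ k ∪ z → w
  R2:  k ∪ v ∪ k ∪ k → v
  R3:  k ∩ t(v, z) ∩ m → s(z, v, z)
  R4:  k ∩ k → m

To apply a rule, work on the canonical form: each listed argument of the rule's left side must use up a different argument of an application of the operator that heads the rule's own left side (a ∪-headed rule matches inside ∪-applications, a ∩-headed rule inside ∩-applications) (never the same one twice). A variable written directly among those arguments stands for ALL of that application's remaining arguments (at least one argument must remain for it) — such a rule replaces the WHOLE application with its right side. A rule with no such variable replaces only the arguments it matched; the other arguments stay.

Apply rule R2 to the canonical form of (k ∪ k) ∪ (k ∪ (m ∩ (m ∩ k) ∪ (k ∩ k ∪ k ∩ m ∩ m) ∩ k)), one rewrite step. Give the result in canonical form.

Canonical form:  k ∪ k ∪ k ∪ k ∩ k ∩ k ∪ k ∩ k ∩ m ∩ m ∪ k ∩ m ∩ m
Apply R2:  consuming k, k, k;  v := k ∩ k ∩ k ∪ k ∩ k ∩ m ∩ m ∪ k ∩ m ∩ m
The extension variable absorbs all remaining arguments, so the whole application is rewritten.
Result:  k ∩ k ∩ k ∪ k ∩ k ∩ m ∩ m ∪ k ∩ m ∩ m

Answer: k ∩ k ∩ k ∪ k ∩ k ∩ m ∩ m ∪ k ∩ m ∩ m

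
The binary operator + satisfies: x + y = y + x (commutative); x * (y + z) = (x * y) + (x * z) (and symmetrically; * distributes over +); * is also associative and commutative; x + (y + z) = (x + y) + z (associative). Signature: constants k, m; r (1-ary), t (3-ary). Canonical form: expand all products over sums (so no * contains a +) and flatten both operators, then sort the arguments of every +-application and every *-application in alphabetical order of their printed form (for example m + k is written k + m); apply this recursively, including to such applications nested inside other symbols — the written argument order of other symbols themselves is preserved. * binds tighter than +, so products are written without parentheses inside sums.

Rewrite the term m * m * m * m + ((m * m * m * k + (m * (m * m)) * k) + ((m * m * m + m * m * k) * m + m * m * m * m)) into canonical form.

Answer: k * m * m * m + k * m * m * m + k * m * m * m + m * m * m * m + m * m * m * m + m * m * m * m

Derivation:
Distribute:  m * m * m * m + k * m * m * m + k * m * m * m + m * m * m * m + k * m * m * m + m * m * m * m
Sort arguments:  k * m * m * m + k * m * m * m + k * m * m * m + m * m * m * m + m * m * m * m + m * m * m * m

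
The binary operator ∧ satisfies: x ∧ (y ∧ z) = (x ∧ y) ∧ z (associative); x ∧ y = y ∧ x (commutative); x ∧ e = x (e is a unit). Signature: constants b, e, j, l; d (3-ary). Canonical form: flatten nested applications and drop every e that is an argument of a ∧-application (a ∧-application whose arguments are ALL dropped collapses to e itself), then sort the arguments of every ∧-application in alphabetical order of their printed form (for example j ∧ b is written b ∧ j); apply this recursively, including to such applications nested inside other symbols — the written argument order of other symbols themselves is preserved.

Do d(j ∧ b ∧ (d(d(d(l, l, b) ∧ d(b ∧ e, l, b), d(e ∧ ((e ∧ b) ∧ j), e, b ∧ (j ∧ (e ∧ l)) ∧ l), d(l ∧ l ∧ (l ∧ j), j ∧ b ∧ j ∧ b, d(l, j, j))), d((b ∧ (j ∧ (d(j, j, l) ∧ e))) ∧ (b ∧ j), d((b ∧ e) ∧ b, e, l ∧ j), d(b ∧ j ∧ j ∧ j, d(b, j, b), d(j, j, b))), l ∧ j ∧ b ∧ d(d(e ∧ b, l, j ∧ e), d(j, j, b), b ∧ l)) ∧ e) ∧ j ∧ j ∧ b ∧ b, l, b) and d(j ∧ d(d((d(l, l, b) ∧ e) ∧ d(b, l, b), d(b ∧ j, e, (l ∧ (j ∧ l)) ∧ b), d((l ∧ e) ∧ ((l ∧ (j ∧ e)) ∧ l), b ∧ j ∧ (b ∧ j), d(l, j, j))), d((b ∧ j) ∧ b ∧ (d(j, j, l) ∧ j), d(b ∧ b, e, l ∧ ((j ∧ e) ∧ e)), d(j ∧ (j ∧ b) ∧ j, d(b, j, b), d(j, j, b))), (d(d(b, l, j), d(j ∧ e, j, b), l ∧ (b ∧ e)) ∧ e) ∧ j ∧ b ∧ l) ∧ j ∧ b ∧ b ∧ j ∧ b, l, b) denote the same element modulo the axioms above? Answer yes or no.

Answer: yes — both canonical forms are d(b ∧ b ∧ b ∧ d(d(d(b, l, b) ∧ d(l, l, b), d(b ∧ j, e, b ∧ j ∧ l ∧ l), d(j ∧ l ∧ l ∧ l, b ∧ b ∧ j ∧ j, d(l, j, j))), d(b ∧ b ∧ d(j, j, l) ∧ j ∧ j, d(b ∧ b, e, j ∧ l), d(b ∧ j ∧ j ∧ j, d(b, j, b), d(j, j, b))), b ∧ d(d(b, l, j), d(j, j, b), b ∧ l) ∧ j ∧ l) ∧ j ∧ j ∧ j, l, b)

Derivation:
Left:  d(j ∧ b ∧ (d(d(d(l, l, b) ∧ d(b ∧ e, l, b), d(e ∧ ((e ∧ b) ∧ j), e, b ∧ (j ∧ (e ∧ l)) ∧ l), d(l ∧ l ∧ (l ∧ j), j ∧ b ∧ j ∧ b, d(l, j, j))), d((b ∧ (j ∧ (d(j, j, l) ∧ e))) ∧ (b ∧ j), d((b ∧ e) ∧ b, e, l ∧ j), d(b ∧ j ∧ j ∧ j, d(b, j, b), d(j, j, b))), l ∧ j ∧ b ∧ d(d(e ∧ b, l, j ∧ e), d(j, j, b), b ∧ l)) ∧ e) ∧ j ∧ j ∧ b ∧ b, l, b)
  Focus inside:  j ∧ b ∧ (d(d(d(l, l, b) ∧ d(b ∧ e, l, b), d(e ∧ ((e ∧ b) ∧ j), e, b ∧ (j ∧ (e ∧ l)) ∧ l), d(l ∧ l ∧ (l ∧ j), j ∧ b ∧ j ∧ b, d(l, j, j))), d((b ∧ (j ∧ (d(j, j, l) ∧ e))) ∧ (b ∧ j), d((b ∧ e) ∧ b, e, l ∧ j), d(b ∧ j ∧ j ∧ j, d(b, j, b), d(j, j, b))), l ∧ j ∧ b ∧ d(d(e ∧ b, l, j ∧ e), d(j, j, b), b ∧ l)) ∧ e) ∧ j ∧ j ∧ b ∧ b
  Un-nest:  j ∧ b ∧ d(d(d(l, l, b) ∧ d(b ∧ e, l, b), d(e ∧ ((e ∧ b) ∧ j), e, b ∧ (j ∧ (e ∧ l)) ∧ l), d(l ∧ l ∧ (l ∧ j), j ∧ b ∧ j ∧ b, d(l, j, j))), d((b ∧ (j ∧ (d(j, j, l) ∧ e))) ∧ (b ∧ j), d((b ∧ e) ∧ b, e, l ∧ j), d(b ∧ j ∧ j ∧ j, d(b, j, b), d(j, j, b))), l ∧ j ∧ b ∧ d(d(e ∧ b, l, j ∧ e), d(j, j, b), b ∧ l)) ∧ e ∧ j ∧ j ∧ b ∧ b
  Canonicalize subterm:  d(d(d(l, l, b) ∧ d(b ∧ e, l, b), d(e ∧ ((e ∧ b) ∧ j), e, b ∧ (j ∧ (e ∧ l)) ∧ l), d(l ∧ l ∧ (l ∧ j), j ∧ b ∧ j ∧ b, d(l, j, j))), d((b ∧ (j ∧ (d(j, j, l) ∧ e))) ∧ (b ∧ j), d((b ∧ e) ∧ b, e, l ∧ j), d(b ∧ j ∧ j ∧ j, d(b, j, b), d(j, j, b))), l ∧ j ∧ b ∧ d(d(e ∧ b, l, j ∧ e), d(j, j, b), b ∧ l))  →  d(d(d(b, l, b) ∧ d(l, l, b), d(b ∧ j, e, b ∧ j ∧ l ∧ l), d(j ∧ l ∧ l ∧ l, b ∧ b ∧ j ∧ j, d(l, j, j))), d(b ∧ b ∧ d(j, j, l) ∧ j ∧ j, d(b ∧ b, e, j ∧ l), d(b ∧ j ∧ j ∧ j, d(b, j, b), d(j, j, b))), b ∧ d(d(b, l, j), d(j, j, b), b ∧ l) ∧ j ∧ l)
  Drop the unit:  drop e
  Sort:  b ∧ b ∧ b ∧ d(d(d(b, l, b) ∧ d(l, l, b), d(b ∧ j, e, b ∧ j ∧ l ∧ l), d(j ∧ l ∧ l ∧ l, b ∧ b ∧ j ∧ j, d(l, j, j))), d(b ∧ b ∧ d(j, j, l) ∧ j ∧ j, d(b ∧ b, e, j ∧ l), d(b ∧ j ∧ j ∧ j, d(b, j, b), d(j, j, b))), b ∧ d(d(b, l, j), d(j, j, b), b ∧ l) ∧ j ∧ l) ∧ j ∧ j ∧ j
  Rebuild:  d(b ∧ b ∧ b ∧ d(d(d(b, l, b) ∧ d(l, l, b), d(b ∧ j, e, b ∧ j ∧ l ∧ l), d(j ∧ l ∧ l ∧ l, b ∧ b ∧ j ∧ j, d(l, j, j))), d(b ∧ b ∧ d(j, j, l) ∧ j ∧ j, d(b ∧ b, e, j ∧ l), d(b ∧ j ∧ j ∧ j, d(b, j, b), d(j, j, b))), b ∧ d(d(b, l, j), d(j, j, b), b ∧ l) ∧ j ∧ l) ∧ j ∧ j ∧ j, l, b)
Right:  d(j ∧ d(d((d(l, l, b) ∧ e) ∧ d(b, l, b), d(b ∧ j, e, (l ∧ (j ∧ l)) ∧ b), d((l ∧ e) ∧ ((l ∧ (j ∧ e)) ∧ l), b ∧ j ∧ (b ∧ j), d(l, j, j))), d((b ∧ j) ∧ b ∧ (d(j, j, l) ∧ j), d(b ∧ b, e, l ∧ ((j ∧ e) ∧ e)), d(j ∧ (j ∧ b) ∧ j, d(b, j, b), d(j, j, b))), (d(d(b, l, j), d(j ∧ e, j, b), l ∧ (b ∧ e)) ∧ e) ∧ j ∧ b ∧ l) ∧ j ∧ b ∧ b ∧ j ∧ b, l, b)
  Descend into:  j ∧ d(d((d(l, l, b) ∧ e) ∧ d(b, l, b), d(b ∧ j, e, (l ∧ (j ∧ l)) ∧ b), d((l ∧ e) ∧ ((l ∧ (j ∧ e)) ∧ l), b ∧ j ∧ (b ∧ j), d(l, j, j))), d((b ∧ j) ∧ b ∧ (d(j, j, l) ∧ j), d(b ∧ b, e, l ∧ ((j ∧ e) ∧ e)), d(j ∧ (j ∧ b) ∧ j, d(b, j, b), d(j, j, b))), (d(d(b, l, j), d(j ∧ e, j, b), l ∧ (b ∧ e)) ∧ e) ∧ j ∧ b ∧ l) ∧ j ∧ b ∧ b ∧ j ∧ b
  Simplify inside:  d(d((d(l, l, b) ∧ e) ∧ d(b, l, b), d(b ∧ j, e, (l ∧ (j ∧ l)) ∧ b), d((l ∧ e) ∧ ((l ∧ (j ∧ e)) ∧ l), b ∧ j ∧ (b ∧ j), d(l, j, j))), d((b ∧ j) ∧ b ∧ (d(j, j, l) ∧ j), d(b ∧ b, e, l ∧ ((j ∧ e) ∧ e)), d(j ∧ (j ∧ b) ∧ j, d(b, j, b), d(j, j, b))), (d(d(b, l, j), d(j ∧ e, j, b), l ∧ (b ∧ e)) ∧ e) ∧ j ∧ b ∧ l)  →  d(d(d(b, l, b) ∧ d(l, l, b), d(b ∧ j, e, b ∧ j ∧ l ∧ l), d(j ∧ l ∧ l ∧ l, b ∧ b ∧ j ∧ j, d(l, j, j))), d(b ∧ b ∧ d(j, j, l) ∧ j ∧ j, d(b ∧ b, e, j ∧ l), d(b ∧ j ∧ j ∧ j, d(b, j, b), d(j, j, b))), b ∧ d(d(b, l, j), d(j, j, b), b ∧ l) ∧ j ∧ l)
  Sort arguments:  b ∧ b ∧ b ∧ d(d(d(b, l, b) ∧ d(l, l, b), d(b ∧ j, e, b ∧ j ∧ l ∧ l), d(j ∧ l ∧ l ∧ l, b ∧ b ∧ j ∧ j, d(l, j, j))), d(b ∧ b ∧ d(j, j, l) ∧ j ∧ j, d(b ∧ b, e, j ∧ l), d(b ∧ j ∧ j ∧ j, d(b, j, b), d(j, j, b))), b ∧ d(d(b, l, j), d(j, j, b), b ∧ l) ∧ j ∧ l) ∧ j ∧ j ∧ j
  Reassemble:  d(b ∧ b ∧ b ∧ d(d(d(b, l, b) ∧ d(l, l, b), d(b ∧ j, e, b ∧ j ∧ l ∧ l), d(j ∧ l ∧ l ∧ l, b ∧ b ∧ j ∧ j, d(l, j, j))), d(b ∧ b ∧ d(j, j, l) ∧ j ∧ j, d(b ∧ b, e, j ∧ l), d(b ∧ j ∧ j ∧ j, d(b, j, b), d(j, j, b))), b ∧ d(d(b, l, j), d(j, j, b), b ∧ l) ∧ j ∧ l) ∧ j ∧ j ∧ j, l, b)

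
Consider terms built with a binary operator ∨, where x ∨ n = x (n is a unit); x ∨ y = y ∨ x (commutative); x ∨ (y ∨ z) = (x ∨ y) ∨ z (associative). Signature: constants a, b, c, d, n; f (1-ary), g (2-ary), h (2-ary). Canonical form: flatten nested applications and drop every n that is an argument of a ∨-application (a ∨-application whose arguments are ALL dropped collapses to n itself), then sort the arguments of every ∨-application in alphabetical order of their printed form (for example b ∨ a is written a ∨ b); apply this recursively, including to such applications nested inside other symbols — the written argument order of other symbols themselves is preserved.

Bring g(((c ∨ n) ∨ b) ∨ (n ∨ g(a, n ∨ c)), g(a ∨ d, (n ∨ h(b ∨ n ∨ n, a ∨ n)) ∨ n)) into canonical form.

Work inside:  ((c ∨ n) ∨ b) ∨ (n ∨ g(a, n ∨ c))
Flatten:  c ∨ n ∨ b ∨ n ∨ g(a, n ∨ c)
Canonicalize subterm:  g(a, n ∨ c)  →  g(a, c)
Drop the unit:  drop n (×2)
Sort:  b ∨ c ∨ g(a, c)
Rebuild:  g(b ∨ c ∨ g(a, c), g(a ∨ d, h(b, a)))

Answer: g(b ∨ c ∨ g(a, c), g(a ∨ d, h(b, a)))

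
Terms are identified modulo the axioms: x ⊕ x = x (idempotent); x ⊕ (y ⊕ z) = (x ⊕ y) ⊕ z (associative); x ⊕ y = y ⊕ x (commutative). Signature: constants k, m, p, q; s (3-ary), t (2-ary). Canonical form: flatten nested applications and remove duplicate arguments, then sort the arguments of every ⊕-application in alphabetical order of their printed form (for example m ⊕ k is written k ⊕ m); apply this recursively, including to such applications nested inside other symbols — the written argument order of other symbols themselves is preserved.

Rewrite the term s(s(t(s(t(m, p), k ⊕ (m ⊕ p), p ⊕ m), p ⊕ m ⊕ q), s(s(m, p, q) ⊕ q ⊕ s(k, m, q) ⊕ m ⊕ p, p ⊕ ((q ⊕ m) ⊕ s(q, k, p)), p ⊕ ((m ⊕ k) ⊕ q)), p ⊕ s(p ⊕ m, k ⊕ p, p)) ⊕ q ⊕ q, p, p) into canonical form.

Answer: s(q ⊕ s(t(s(t(m, p), k ⊕ m ⊕ p, m ⊕ p), m ⊕ p ⊕ q), s(m ⊕ p ⊕ q ⊕ s(k, m, q) ⊕ s(m, p, q), m ⊕ p ⊕ q ⊕ s(q, k, p), k ⊕ m ⊕ p ⊕ q), p ⊕ s(m ⊕ p, k ⊕ p, p)), p, p)

Derivation:
Work inside:  s(t(s(t(m, p), k ⊕ (m ⊕ p), p ⊕ m), p ⊕ m ⊕ q), s(s(m, p, q) ⊕ q ⊕ s(k, m, q) ⊕ m ⊕ p, p ⊕ ((q ⊕ m) ⊕ s(q, k, p)), p ⊕ ((m ⊕ k) ⊕ q)), p ⊕ s(p ⊕ m, k ⊕ p, p)) ⊕ q ⊕ q
Inside:  s(t(s(t(m, p), k ⊕ (m ⊕ p), p ⊕ m), p ⊕ m ⊕ q), s(s(m, p, q) ⊕ q ⊕ s(k, m, q) ⊕ m ⊕ p, p ⊕ ((q ⊕ m) ⊕ s(q, k, p)), p ⊕ ((m ⊕ k) ⊕ q)), p ⊕ s(p ⊕ m, k ⊕ p, p))  →  s(t(s(t(m, p), k ⊕ m ⊕ p, m ⊕ p), m ⊕ p ⊕ q), s(m ⊕ p ⊕ q ⊕ s(k, m, q) ⊕ s(m, p, q), m ⊕ p ⊕ q ⊕ s(q, k, p), k ⊕ m ⊕ p ⊕ q), p ⊕ s(m ⊕ p, k ⊕ p, p))
Drop duplicates:  drop duplicate q
Sort arguments:  q ⊕ s(t(s(t(m, p), k ⊕ m ⊕ p, m ⊕ p), m ⊕ p ⊕ q), s(m ⊕ p ⊕ q ⊕ s(k, m, q) ⊕ s(m, p, q), m ⊕ p ⊕ q ⊕ s(q, k, p), k ⊕ m ⊕ p ⊕ q), p ⊕ s(m ⊕ p, k ⊕ p, p))
Rebuild:  s(q ⊕ s(t(s(t(m, p), k ⊕ m ⊕ p, m ⊕ p), m ⊕ p ⊕ q), s(m ⊕ p ⊕ q ⊕ s(k, m, q) ⊕ s(m, p, q), m ⊕ p ⊕ q ⊕ s(q, k, p), k ⊕ m ⊕ p ⊕ q), p ⊕ s(m ⊕ p, k ⊕ p, p)), p, p)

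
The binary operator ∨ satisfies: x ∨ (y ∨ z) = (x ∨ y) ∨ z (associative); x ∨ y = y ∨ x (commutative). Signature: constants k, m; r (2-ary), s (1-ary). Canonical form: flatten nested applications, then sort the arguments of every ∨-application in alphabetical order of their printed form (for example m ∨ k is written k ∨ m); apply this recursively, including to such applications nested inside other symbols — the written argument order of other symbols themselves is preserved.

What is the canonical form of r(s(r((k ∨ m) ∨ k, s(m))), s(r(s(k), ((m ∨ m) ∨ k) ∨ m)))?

Descend into:  ((m ∨ m) ∨ k) ∨ m
Merge nested applications:  m ∨ m ∨ k ∨ m
Order the arguments:  k ∨ m ∨ m ∨ m
Reassemble:  r(s(r(k ∨ k ∨ m, s(m))), s(r(s(k), k ∨ m ∨ m ∨ m)))

Answer: r(s(r(k ∨ k ∨ m, s(m))), s(r(s(k), k ∨ m ∨ m ∨ m)))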